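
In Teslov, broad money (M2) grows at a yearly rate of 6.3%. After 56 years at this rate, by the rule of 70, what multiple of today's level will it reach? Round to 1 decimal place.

Doubling time ≈ 70/6.3 = 11.11 years.
56 years / 11.11 ≈ 5.04 doublings → factor 2^5.04 ≈ 32.9.

about 32.9 times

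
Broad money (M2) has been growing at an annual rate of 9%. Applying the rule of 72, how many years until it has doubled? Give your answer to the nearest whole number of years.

roughly 8 years

At 9%, doubling takes about 72/9 = 8.00 years.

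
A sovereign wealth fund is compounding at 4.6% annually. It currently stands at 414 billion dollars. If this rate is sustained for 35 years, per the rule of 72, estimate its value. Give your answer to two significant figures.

about 2000 billion dollars

Doubling time ≈ 72/4.6 = 15.65 years.
35 years is 35/15.65 ≈ 2.24 doublings, a factor of 2^2.24 ≈ 4.72.
414 × 4.72 ≈ 2000 billion dollars.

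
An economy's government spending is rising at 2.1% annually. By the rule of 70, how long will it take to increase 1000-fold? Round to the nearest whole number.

around 332 years

Doubling time ≈ 70/2.1 = 33.33 years.
1000× is log₂ 1000 ≈ 9.97 doublings, so ≈ 9.97 × 33.33 = 332 years.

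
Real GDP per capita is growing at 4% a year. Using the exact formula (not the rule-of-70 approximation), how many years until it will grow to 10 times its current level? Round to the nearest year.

59 years

t = ln(10) / ln(1 + 0.04) = 2.3026 / 0.039221 ≈ 58.71.
≈ 59 years.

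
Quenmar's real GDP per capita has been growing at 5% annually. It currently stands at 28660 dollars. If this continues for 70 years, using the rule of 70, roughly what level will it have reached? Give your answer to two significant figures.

Doubling time ≈ 70/5 = 14.00 years.
70 years is 70/14.00 ≈ 5.00 doublings, a factor of 2^5.00 ≈ 32.00.
28660 × 32.00 ≈ 920000 dollars.

920000 dollars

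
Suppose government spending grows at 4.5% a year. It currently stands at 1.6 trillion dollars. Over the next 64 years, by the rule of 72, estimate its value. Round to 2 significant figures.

roughly 26 trillion dollars

Doubling time ≈ 72/4.5 = 16.00 years.
64 years is 64/16.00 ≈ 4.00 doublings, a factor of 2^4.00 ≈ 16.00.
1.6 × 16.00 ≈ 26 trillion dollars.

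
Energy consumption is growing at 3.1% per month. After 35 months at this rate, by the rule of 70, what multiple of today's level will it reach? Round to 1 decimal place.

around 2.9 times

Doubles every ≈ 22.58 months (70/3.1).
35 months is 1.55 doublings; 2^1.55 ≈ 2.9×.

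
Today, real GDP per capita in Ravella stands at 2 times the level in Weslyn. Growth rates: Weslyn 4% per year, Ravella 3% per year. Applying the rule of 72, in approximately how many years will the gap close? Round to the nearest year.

What matters is the difference: 1 pp.
Rule of 72 on the gap: the ratio halves every 72/1 ≈ 72.00 years.
A 2 times gap closes after 1 halving: 1 × 72.00 ≈ 72 years.

around 72 years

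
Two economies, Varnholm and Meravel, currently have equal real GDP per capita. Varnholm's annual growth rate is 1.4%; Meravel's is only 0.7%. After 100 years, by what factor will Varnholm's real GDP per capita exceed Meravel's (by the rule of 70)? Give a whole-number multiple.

approximately 2 times

Rate gap = 1.4% − 0.7% = 0.7 points.
The ratio doubles every 70/0.7 ≈ 100.00 years.
100/100.00 ≈ 1.00 doublings → ratio ≈ 2^1.00 ≈ 2.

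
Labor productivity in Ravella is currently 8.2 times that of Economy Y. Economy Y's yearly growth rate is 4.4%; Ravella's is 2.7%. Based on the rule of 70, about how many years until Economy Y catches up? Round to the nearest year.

about 125 years

Economy Y gains on Ravella at 4.4% − 2.7% = 1.7 points a year.
At that relative rate the gap halves every 70/1.7 ≈ 41.18 years.
An 8.2 times gap takes log₂(8.2) ≈ 3.04 halvings to close: 3.04 × 41.18 ≈ 125 years.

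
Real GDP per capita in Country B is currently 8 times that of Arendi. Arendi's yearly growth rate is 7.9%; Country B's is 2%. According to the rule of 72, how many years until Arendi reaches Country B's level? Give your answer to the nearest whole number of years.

The growth-rate gap is 7.9% − 2% = 5.9 percentage points.
So the ratio between them halves every 72/5.9 ≈ 12.20 years.
An 8 times gap closes after 3 halvings: 3 × 12.20 ≈ 37 years.

about 37 years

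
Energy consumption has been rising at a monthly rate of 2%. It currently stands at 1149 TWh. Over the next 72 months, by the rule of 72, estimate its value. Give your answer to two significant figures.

≈ 4600 TWh

Doubling time ≈ 72/2 = 36.00 months.
72 months is 72/36.00 ≈ 2.00 doublings, a factor of 2^2.00 ≈ 4.00.
1149 × 4.00 ≈ 4600 TWh.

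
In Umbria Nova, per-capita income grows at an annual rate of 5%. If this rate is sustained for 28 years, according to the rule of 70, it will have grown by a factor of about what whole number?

4 times

Doubling time ≈ 70/5 = 14.00 years.
28/14.00 ≈ 2 doublings, so about 2^2 = 4×.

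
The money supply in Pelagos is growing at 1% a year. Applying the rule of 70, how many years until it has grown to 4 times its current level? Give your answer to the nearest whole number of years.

about 140 years

Doubling time ≈ 70/1 = 70.00 years.
4× is 2 doublings, so 2 × 70.00 ≈ 140 years.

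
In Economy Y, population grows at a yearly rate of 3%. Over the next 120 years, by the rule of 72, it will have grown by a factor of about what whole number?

about 32 times

72/3 ≈ 24.00 years per doubling.
120 years fits 5 doublings: 2^5 = 32.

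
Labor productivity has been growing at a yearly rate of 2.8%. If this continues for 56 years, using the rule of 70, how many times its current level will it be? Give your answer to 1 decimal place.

4.7 times

Doubling time ≈ 70/2.8 = 25.00 years.
56 years / 25.00 ≈ 2.24 doublings → factor 2^2.24 ≈ 4.7.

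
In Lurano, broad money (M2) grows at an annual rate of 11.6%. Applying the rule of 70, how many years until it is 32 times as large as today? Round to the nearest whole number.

roughly 30 years

One doubling takes 70/11.6 = 6.03 years.
32× is 5 doublings, so 5 × 6.03 ≈ 30 years.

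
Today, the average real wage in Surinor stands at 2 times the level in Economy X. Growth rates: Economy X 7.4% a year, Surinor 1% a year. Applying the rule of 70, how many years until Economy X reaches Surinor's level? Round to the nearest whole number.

11 years

The growth-rate gap is 7.4% − 1% = 6.4 percentage points.
So the ratio between them halves every 70/6.4 ≈ 10.94 years.
A 2 times gap closes after 1 halving: 1 × 10.94 ≈ 11 years.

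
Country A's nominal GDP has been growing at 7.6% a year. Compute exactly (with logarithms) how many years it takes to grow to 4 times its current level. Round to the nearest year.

19 years

t = ln(4) / ln(1 + 0.076) = 1.3863 / 0.073250 ≈ 18.93.
≈ 19 years.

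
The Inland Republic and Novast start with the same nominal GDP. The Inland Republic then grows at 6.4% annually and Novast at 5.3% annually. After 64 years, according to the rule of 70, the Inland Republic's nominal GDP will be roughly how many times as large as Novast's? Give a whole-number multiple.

Only the 1.1-point difference matters.
70/1.1 ≈ 63.64 years per doubling of the ratio; 64 years gives 1.01 doublings, so ≈ 2×.

about 2 times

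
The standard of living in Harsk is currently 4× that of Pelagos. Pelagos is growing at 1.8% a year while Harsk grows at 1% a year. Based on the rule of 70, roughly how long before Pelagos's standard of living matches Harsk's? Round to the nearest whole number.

roughly 175 years

Pelagos gains on Harsk at 1.8% − 1% = 0.8 points a year.
At that relative rate the gap halves every 70/0.8 ≈ 87.50 years.
A 4× gap closes after 2 halvings: 2 × 87.50 ≈ 175 years.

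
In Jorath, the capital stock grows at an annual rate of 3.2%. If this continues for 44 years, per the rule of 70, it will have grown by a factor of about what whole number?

70/3.2 ≈ 21.88 years per doubling.
44 years fits 2 doublings: 2^2 = 4.

around 4 times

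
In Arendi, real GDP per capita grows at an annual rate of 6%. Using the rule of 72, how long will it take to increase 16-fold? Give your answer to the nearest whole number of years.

At 6% it doubles every 72/6 ≈ 12.00 years.
16 = 2^4, so 4 doublings → 48 years.

48 years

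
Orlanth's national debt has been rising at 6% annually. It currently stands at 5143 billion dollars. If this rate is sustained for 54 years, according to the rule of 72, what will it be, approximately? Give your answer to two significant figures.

Doubling time ≈ 72/6 = 12.00 years.
54 years is 54/12.00 ≈ 4.50 doublings, a factor of 2^4.50 ≈ 22.63.
5143 × 22.63 ≈ 120000 billion dollars.

roughly 120000 billion dollars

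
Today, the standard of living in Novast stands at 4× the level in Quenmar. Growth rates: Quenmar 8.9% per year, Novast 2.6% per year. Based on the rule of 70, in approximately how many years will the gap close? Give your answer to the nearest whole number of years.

≈ 22 years

What matters is the difference: 6.3 pp.
Rule of 70 on the gap: the ratio halves every 70/6.3 ≈ 11.11 years.
A 4× gap closes after 2 halvings: 2 × 11.11 ≈ 22 years.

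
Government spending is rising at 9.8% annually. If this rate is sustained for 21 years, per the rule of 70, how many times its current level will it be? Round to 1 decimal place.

Doubles every ≈ 7.14 years (70/9.8).
21 years is 2.94 doublings; 2^2.94 ≈ 7.7×.

≈ 7.7 times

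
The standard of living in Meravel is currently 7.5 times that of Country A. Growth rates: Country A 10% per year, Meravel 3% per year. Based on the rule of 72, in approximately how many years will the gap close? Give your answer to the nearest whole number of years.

The growth-rate gap is 10% − 3% = 7 percentage points.
So the ratio between them halves every 72/7 ≈ 10.29 years.
A 7.5 times gap takes log₂(7.5) ≈ 2.91 halvings to close: 2.91 × 10.29 ≈ 30 years.

≈ 30 years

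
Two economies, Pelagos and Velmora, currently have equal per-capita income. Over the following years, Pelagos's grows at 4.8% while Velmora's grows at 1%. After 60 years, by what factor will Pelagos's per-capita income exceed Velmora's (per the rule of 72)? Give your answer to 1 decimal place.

about 9.0 times

Pelagos pulls ahead at 3.8 pp per year, so the ratio doubles every 72/3.8 ≈ 18.95 years.
In 60 years that's 3.17 doublings: 2^3.17 ≈ 9.0.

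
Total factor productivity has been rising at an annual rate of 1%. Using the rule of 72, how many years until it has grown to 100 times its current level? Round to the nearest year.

At 1% it doubles every 72/1 ≈ 72.00 years.
Reaching 100× takes log₂(100) ≈ 6.64 doublings.
6.64 × 72.00 ≈ 478 years.

around 478 years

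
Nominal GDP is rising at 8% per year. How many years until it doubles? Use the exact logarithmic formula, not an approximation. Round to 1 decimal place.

9.0 years

t = ln(2) / ln(1 + 0.08) = 0.6931 / 0.076961 ≈ 9.01.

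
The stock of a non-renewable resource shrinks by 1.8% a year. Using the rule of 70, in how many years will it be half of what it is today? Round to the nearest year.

The rule works in reverse for decay: 70/1.8 ≈ 38.89 years to halve.

approximately 39 years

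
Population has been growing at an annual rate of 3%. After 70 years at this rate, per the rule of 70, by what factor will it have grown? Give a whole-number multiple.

around 8 times

At 3% one doubling takes ≈ 23.33 years; 70 years is 3 of them, so ×8.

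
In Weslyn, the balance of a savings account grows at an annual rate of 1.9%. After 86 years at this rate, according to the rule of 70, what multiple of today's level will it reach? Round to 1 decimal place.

5.0 times

Doubling time ≈ 70/1.9 = 36.84 years.
86 years / 36.84 ≈ 2.33 doublings → factor 2^2.33 ≈ 5.0.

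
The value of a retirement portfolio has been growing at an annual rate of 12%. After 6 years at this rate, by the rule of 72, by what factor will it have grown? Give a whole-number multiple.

roughly 2 times

72/12 ≈ 6.00 years per doubling.
6 years fits 1 doubling: 2^1 = 2.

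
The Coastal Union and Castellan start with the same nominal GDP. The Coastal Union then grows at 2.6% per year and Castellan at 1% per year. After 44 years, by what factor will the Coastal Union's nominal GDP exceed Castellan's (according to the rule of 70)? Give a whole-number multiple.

Rate gap = 2.6% − 1% = 1.6 points.
The ratio doubles every 70/1.6 ≈ 43.75 years.
44/43.75 ≈ 1.01 doublings → ratio ≈ 2^1.01 ≈ 2.

roughly 2 times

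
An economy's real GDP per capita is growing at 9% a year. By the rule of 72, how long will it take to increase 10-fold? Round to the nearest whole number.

around 27 years

One doubling takes 72/9 = 8.00 years.
Reaching 10× takes log₂(10) ≈ 3.32 doublings.
3.32 × 8.00 ≈ 27 years.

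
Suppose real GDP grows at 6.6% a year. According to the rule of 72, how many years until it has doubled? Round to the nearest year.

approximately 11 years

72/6.6 ≈ 10.91, so it doubles roughly every 11 years.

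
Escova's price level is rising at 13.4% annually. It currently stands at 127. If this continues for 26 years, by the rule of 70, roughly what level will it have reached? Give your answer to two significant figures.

It doubles every 70/13.4 ≈ 5.22 years, so 26 years is 4.98 doublings.
2^4.98 ≈ 31.56; 127 × 31.56 ≈ 4000.

4000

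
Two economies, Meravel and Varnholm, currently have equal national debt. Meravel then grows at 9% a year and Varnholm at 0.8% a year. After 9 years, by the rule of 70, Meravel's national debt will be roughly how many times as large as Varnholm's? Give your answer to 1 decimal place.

Meravel pulls ahead at 8.2 pp per year, so the ratio doubles every 70/8.2 ≈ 8.54 years.
In 9 years that's 1.05 doublings: 2^1.05 ≈ 2.1.

≈ 2.1 times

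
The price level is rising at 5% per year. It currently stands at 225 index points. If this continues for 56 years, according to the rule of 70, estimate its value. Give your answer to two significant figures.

Doubling time ≈ 70/5 = 14.00 years.
56 years is 56/14.00 ≈ 4.00 doublings, a factor of 2^4.00 ≈ 16.00.
225 × 16.00 ≈ 3600 index points.

roughly 3600 index points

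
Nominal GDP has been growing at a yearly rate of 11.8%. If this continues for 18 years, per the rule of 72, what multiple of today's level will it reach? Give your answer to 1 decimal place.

about 7.7 times

Doubles every ≈ 6.10 years (72/11.8).
18 years is 2.95 doublings; 2^2.95 ≈ 7.7×.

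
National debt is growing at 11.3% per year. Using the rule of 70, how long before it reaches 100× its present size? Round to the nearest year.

≈ 41 years

At 11.3% it doubles every 70/11.3 ≈ 6.19 years.
100× is log₂ 100 ≈ 6.64 doublings, so ≈ 6.64 × 6.19 = 41 years.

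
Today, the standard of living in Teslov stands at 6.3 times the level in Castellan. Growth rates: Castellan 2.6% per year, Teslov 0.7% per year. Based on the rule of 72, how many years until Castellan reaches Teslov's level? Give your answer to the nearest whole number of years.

about 101 years

What matters is the difference: 1.9 pp.
Rule of 72 on the gap: the ratio halves every 72/1.9 ≈ 37.89 years.
A 6.3 times gap takes log₂(6.3) ≈ 2.66 halvings to close: 2.66 × 37.89 ≈ 101 years.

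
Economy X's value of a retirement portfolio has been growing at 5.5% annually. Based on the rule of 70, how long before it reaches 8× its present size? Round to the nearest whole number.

Doubling time ≈ 70/5.5 = 12.73 years.
8× is 3 doublings, so 3 × 12.73 ≈ 38 years.

around 38 years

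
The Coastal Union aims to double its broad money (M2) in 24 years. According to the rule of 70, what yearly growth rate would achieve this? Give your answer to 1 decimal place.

≈ 2.9%

70 / 24 ≈ 2.92, so about 2.9% per year.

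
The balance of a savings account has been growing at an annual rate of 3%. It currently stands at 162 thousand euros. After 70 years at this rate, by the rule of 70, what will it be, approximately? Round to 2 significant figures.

Doubling time ≈ 70/3 = 23.33 years.
70 years is 70/23.33 ≈ 3.00 doublings, a factor of 2^3.00 ≈ 8.00.
162 × 8.00 ≈ 1300 thousand euros.

roughly 1300 thousand euros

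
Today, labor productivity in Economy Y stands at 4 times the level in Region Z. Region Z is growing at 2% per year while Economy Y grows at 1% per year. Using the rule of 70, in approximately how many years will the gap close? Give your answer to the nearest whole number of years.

140 years

The growth-rate gap is 2% − 1% = 1 percentage point.
So the ratio between them halves every 70/1 ≈ 70.00 years.
A 4 times gap closes after 2 halvings: 2 × 70.00 ≈ 140 years.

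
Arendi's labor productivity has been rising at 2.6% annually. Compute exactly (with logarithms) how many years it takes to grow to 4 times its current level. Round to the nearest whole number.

t = ln(4) / ln(1 + 0.026) = 1.3863 / 0.025668 ≈ 54.01.
≈ 54 years.

54 years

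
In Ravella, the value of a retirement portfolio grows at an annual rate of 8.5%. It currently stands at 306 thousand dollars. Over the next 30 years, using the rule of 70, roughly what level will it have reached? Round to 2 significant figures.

3800 thousand dollars

It doubles every 70/8.5 ≈ 8.24 years, so 30 years is 3.64 doublings.
2^3.64 ≈ 12.47; 306 × 12.47 ≈ 3800 thousand dollars.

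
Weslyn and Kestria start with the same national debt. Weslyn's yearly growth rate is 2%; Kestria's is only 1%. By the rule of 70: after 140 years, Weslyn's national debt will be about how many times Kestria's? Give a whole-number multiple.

Weslyn pulls ahead at 1 pp per year, so the ratio doubles every 70/1 ≈ 70.00 years.
In 140 years that's 2.00 doublings: 2^2.00 ≈ 4.

4 times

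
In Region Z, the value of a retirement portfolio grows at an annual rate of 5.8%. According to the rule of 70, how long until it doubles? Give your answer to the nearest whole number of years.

At 5.8%, doubling takes about 70/5.8 = 12.07 years.

about 12 years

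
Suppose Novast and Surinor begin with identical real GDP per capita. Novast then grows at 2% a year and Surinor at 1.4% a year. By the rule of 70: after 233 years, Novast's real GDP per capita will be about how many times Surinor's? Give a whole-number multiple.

4 times

Only the 0.6-point difference matters.
70/0.6 ≈ 116.67 years per doubling of the ratio; 233 years gives 2.00 doublings, so ≈ 4×.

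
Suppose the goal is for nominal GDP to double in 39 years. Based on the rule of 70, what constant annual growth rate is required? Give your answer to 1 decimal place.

around 1.8% a year

70 / 39 ≈ 1.79, so about 1.8% a year.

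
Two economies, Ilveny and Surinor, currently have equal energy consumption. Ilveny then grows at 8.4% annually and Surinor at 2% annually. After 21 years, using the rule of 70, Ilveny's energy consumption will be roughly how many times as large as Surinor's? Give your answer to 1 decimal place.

Rate gap = 8.4% − 2% = 6.4 points.
The ratio doubles every 70/6.4 ≈ 10.94 years.
21/10.94 ≈ 1.92 doublings → ratio ≈ 2^1.92 ≈ 3.8.

roughly 3.8 times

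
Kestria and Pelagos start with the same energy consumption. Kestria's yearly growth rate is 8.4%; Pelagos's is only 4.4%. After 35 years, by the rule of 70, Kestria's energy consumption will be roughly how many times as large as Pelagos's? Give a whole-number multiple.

Kestria pulls ahead at 4 pp per year, so the ratio doubles every 70/4 ≈ 17.50 years.
In 35 years that's 2.00 doublings: 2^2.00 ≈ 4.

roughly 4 times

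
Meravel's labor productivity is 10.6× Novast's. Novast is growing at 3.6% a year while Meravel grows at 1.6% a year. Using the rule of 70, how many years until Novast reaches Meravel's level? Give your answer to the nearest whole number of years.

approximately 119 years

Novast gains on Meravel at 3.6% − 1.6% = 2 points a year.
At that relative rate the gap halves every 70/2 ≈ 35.00 years.
A 10.6× gap takes log₂(10.6) ≈ 3.41 halvings to close: 3.41 × 35.00 ≈ 119 years.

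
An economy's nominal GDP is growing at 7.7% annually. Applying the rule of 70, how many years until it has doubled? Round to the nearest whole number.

≈ 9 years

70/7.7 ≈ 9.09, so it doubles roughly every 9 years.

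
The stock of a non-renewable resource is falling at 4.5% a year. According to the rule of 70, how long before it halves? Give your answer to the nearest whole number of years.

≈ 16 years

Halving time ≈ 70 / 4.5 = 15.56 → 16 years.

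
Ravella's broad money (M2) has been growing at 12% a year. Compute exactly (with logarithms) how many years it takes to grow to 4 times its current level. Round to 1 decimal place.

12.2 years

t = ln(4) / ln(1 + 0.12) = 1.3863 / 0.113329 ≈ 12.23.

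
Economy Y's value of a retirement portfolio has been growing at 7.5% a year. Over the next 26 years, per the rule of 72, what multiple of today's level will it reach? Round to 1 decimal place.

Doubling time ≈ 72/7.5 = 9.60 years.
26 years / 9.60 ≈ 2.71 doublings → factor 2^2.71 ≈ 6.5.

about 6.5 times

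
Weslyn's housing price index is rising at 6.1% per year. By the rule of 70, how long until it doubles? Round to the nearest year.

around 11 years

70/6.1 ≈ 11.48, so it doubles roughly every 11 years.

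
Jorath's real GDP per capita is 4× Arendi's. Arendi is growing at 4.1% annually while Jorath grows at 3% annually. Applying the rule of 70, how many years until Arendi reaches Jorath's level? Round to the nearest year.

roughly 127 years

What matters is the difference: 1.1 pp.
Rule of 70 on the gap: the ratio halves every 70/1.1 ≈ 63.64 years.
A 4× gap closes after 2 halvings: 2 × 63.64 ≈ 127 years.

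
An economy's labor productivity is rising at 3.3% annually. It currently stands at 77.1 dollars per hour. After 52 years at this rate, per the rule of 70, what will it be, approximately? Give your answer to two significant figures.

≈ 420 dollars per hour

Doubling time ≈ 70/3.3 = 21.21 years.
52 years is 52/21.21 ≈ 2.45 doublings, a factor of 2^2.45 ≈ 5.46.
77.1 × 5.46 ≈ 420 dollars per hour.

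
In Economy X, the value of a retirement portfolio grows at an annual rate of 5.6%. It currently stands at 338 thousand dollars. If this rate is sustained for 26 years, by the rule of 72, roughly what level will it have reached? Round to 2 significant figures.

1400 thousand dollars

Doubling time ≈ 72/5.6 = 12.86 years.
26 years is 26/12.86 ≈ 2.02 doublings, a factor of 2^2.02 ≈ 4.06.
338 × 4.06 ≈ 1400 thousand dollars.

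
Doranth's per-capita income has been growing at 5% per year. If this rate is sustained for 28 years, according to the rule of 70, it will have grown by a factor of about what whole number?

≈ 4 times

70/5 ≈ 14.00 years per doubling.
28 years fits 2 doublings: 2^2 = 4.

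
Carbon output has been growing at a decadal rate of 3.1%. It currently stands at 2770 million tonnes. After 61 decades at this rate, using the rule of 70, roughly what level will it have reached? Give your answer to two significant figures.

≈ 18000 million tonnes

It doubles every 70/3.1 ≈ 22.58 decades, so 61 decades is 2.70 doublings.
2^2.70 ≈ 6.50; 2770 × 6.50 ≈ 18000 million tonnes.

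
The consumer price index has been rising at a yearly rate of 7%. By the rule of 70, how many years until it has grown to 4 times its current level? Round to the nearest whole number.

Doubling time ≈ 70/7 = 10.00 years.
4× is 2 doublings, so 2 × 10.00 ≈ 20 years.

≈ 20 years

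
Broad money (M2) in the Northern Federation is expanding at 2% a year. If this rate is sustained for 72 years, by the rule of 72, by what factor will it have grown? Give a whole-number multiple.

Doubling time ≈ 72/2 = 36.00 years.
72/36.00 ≈ 2 doublings, so about 2^2 = 4×.

approximately 4 times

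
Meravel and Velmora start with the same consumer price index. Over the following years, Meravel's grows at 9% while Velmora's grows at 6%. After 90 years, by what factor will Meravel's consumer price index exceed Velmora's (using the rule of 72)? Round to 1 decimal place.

Only the 3-point difference matters.
72/3 ≈ 24.00 years per doubling of the ratio; 90 years gives 3.75 doublings, so ≈ 13.5×.

around 13.5 times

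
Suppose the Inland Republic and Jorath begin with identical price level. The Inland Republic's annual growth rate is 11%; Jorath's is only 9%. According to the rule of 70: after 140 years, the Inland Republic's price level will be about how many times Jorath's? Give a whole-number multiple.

roughly 16 times

Rate gap = 11% − 9% = 2 points.
The ratio doubles every 70/2 ≈ 35.00 years.
140/35.00 ≈ 4.00 doublings → ratio ≈ 2^4.00 ≈ 16.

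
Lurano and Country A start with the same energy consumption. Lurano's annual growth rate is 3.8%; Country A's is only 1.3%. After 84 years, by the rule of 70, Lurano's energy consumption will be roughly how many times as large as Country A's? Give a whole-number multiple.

roughly 8 times

Only the 2.5-point difference matters.
70/2.5 ≈ 28.00 years per doubling of the ratio; 84 years gives 3.00 doublings, so ≈ 8×.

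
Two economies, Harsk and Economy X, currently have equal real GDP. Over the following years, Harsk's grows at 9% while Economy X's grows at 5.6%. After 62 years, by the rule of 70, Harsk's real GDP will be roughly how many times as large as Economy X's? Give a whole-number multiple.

Only the 3.4-point difference matters.
70/3.4 ≈ 20.59 years per doubling of the ratio; 62 years gives 3.01 doublings, so ≈ 8×.

around 8 times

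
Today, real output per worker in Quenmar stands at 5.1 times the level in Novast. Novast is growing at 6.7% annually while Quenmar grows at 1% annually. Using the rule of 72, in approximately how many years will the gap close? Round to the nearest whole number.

What matters is the difference: 5.7 pp.
Rule of 72 on the gap: the ratio halves every 72/5.7 ≈ 12.63 years.
A 5.1 times gap takes log₂(5.1) ≈ 2.35 halvings to close: 2.35 × 12.63 ≈ 30 years.

approximately 30 years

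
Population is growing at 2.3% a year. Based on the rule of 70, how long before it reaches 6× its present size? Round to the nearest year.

At 2.3% it doubles every 70/2.3 ≈ 30.43 years.
Reaching 6× takes log₂(6) ≈ 2.58 doublings.
2.58 × 30.43 ≈ 79 years.

around 79 years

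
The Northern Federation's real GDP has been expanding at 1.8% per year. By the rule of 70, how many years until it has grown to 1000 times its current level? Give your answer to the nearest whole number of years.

At 1.8% it doubles every 70/1.8 ≈ 38.89 years.
1000× is log₂ 1000 ≈ 9.97 doublings, so ≈ 9.97 × 38.89 = 388 years.

roughly 388 years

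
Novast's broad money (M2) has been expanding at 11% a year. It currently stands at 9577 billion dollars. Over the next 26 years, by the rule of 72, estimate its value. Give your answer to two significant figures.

approximately 150000 billion dollars

It doubles every 72/11 ≈ 6.55 years, so 26 years is 3.97 doublings.
2^3.97 ≈ 15.67; 9577 × 15.67 ≈ 150000 billion dollars.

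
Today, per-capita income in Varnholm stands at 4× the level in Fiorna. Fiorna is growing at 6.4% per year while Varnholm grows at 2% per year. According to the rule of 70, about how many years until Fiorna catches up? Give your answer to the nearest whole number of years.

The growth-rate gap is 6.4% − 2% = 4.4 percentage points.
So the ratio between them halves every 70/4.4 ≈ 15.91 years.
A 4× gap closes after 2 halvings: 2 × 15.91 ≈ 32 years.

about 32 years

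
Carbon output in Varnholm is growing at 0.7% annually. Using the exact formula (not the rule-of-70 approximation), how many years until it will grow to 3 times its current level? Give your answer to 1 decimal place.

157.5 years

t = ln(3) / ln(1 + 0.007) = 1.0986 / 0.006976 ≈ 157.48.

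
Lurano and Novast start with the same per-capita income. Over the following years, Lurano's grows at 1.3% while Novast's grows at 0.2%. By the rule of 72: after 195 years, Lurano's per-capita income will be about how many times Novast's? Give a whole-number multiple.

Lurano pulls ahead at 1.1 pp per year, so the ratio doubles every 72/1.1 ≈ 65.45 years.
In 195 years that's 2.98 doublings: 2^2.98 ≈ 8.

8 times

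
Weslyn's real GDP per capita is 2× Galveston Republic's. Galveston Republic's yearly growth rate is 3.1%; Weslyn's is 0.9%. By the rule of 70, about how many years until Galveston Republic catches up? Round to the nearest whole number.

32 years

The growth-rate gap is 3.1% − 0.9% = 2.2 percentage points.
So the ratio between them halves every 70/2.2 ≈ 31.82 years.
A 2× gap closes after 1 halving: 1 × 31.82 ≈ 32 years.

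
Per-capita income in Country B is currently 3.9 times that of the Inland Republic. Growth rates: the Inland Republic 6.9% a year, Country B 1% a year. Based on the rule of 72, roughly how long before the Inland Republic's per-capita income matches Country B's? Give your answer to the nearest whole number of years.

the Inland Republic gains on Country B at 6.9% − 1% = 5.9 points a year.
At that relative rate the gap halves every 72/5.9 ≈ 12.20 years.
A 3.9 times gap takes log₂(3.9) ≈ 1.96 halvings to close: 1.96 × 12.20 ≈ 24 years.

about 24 years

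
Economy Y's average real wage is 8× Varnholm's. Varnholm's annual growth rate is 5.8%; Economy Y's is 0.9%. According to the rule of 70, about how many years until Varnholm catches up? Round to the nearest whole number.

≈ 43 years

Varnholm gains on Economy Y at 5.8% − 0.9% = 4.9 points a year.
At that relative rate the gap halves every 70/4.9 ≈ 14.29 years.
An 8× gap closes after 3 halvings: 3 × 14.29 ≈ 43 years.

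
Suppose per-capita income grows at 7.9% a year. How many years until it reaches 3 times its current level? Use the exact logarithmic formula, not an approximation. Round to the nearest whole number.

14 years

t = ln(3) / ln(1 + 0.079) = 1.0986 / 0.076035 ≈ 14.45.
≈ 14 years.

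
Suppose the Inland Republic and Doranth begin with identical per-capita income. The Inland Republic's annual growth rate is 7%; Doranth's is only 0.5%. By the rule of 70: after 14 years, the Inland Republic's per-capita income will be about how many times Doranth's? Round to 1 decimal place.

the Inland Republic pulls ahead at 6.5 pp per year, so the ratio doubles every 70/6.5 ≈ 10.77 years.
In 14 years that's 1.30 doublings: 2^1.30 ≈ 2.5.

roughly 2.5 times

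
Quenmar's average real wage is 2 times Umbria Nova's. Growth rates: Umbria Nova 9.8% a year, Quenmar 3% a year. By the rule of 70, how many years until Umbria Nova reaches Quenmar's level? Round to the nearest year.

What matters is the difference: 6.8 pp.
Rule of 70 on the gap: the ratio halves every 70/6.8 ≈ 10.29 years.
A 2 times gap closes after 1 halving: 1 × 10.29 ≈ 10 years.

approximately 10 years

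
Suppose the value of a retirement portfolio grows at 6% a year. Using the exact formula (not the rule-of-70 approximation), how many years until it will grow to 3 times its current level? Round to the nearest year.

t = ln(3) / ln(1 + 0.06) = 1.0986 / 0.058269 ≈ 18.85.
≈ 19 years.

19 years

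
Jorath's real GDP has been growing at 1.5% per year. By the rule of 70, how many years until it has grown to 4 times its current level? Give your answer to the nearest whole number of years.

about 93 years

One doubling takes 70/1.5 = 46.67 years.
Getting to 4× needs 2 doublings: 2 × 46.67 ≈ 93 years.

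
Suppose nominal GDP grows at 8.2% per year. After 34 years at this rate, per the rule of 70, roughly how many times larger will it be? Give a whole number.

roughly 16 times

At 8.2% one doubling takes ≈ 8.54 years; 34 years is 4 of them, so ×16.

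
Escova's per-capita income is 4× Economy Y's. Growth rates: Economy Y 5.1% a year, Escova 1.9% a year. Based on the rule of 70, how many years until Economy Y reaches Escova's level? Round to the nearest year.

Economy Y gains on Escova at 5.1% − 1.9% = 3.2 points a year.
At that relative rate the gap halves every 70/3.2 ≈ 21.88 years.
A 4× gap closes after 2 halvings: 2 × 21.88 ≈ 44 years.

≈ 44 years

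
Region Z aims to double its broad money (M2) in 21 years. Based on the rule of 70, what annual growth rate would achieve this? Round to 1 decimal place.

roughly 3.3% a year

70 / 21 ≈ 3.33, so about 3.3% a year.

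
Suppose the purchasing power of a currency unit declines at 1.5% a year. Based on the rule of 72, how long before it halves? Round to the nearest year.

around 48 years

Falling at 1.5%, it halves about every 72/1.5 = 48.00 years.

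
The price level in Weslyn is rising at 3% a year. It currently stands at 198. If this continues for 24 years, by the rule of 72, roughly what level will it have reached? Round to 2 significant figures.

Doubling time ≈ 72/3 = 24.00 years.
24 years is 24/24.00 ≈ 1.00 doublings, a factor of 2^1.00 ≈ 2.00.
198 × 2.00 ≈ 400.

400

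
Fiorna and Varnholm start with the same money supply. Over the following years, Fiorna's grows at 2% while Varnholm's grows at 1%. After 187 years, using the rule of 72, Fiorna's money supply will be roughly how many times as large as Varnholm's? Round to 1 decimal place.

about 6.1 times

Only the 1-point difference matters.
72/1 ≈ 72.00 years per doubling of the ratio; 187 years gives 2.60 doublings, so ≈ 6.1×.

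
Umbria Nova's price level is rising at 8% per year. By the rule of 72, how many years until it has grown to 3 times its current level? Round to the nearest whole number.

approximately 14 years

Doubling time ≈ 72/8 = 9.00 years.
3× is log₂ 3 ≈ 1.58 doublings, so ≈ 1.58 × 9.00 = 14 years.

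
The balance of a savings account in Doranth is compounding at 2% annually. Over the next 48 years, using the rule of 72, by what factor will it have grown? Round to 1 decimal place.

Doubles every ≈ 36.00 years (72/2).
48 years is 1.33 doublings; 2^1.33 ≈ 2.5×.

approximately 2.5 times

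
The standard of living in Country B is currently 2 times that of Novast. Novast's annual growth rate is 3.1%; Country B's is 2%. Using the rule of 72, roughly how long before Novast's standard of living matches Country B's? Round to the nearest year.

roughly 65 years

The growth-rate gap is 3.1% − 2% = 1.1 percentage points.
So the ratio between them halves every 72/1.1 ≈ 65.45 years.
A 2 times gap closes after 1 halving: 1 × 65.45 ≈ 65 years.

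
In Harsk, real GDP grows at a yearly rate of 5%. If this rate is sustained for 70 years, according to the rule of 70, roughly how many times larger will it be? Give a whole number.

At 5% one doubling takes ≈ 14.00 years; 70 years is 5 of them, so ×32.

≈ 32 times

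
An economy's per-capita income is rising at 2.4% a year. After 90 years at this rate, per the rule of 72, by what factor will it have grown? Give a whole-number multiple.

around 8 times

Doubling time ≈ 72/2.4 = 30.00 years.
90/30.00 ≈ 3 doublings, so about 2^3 = 8×.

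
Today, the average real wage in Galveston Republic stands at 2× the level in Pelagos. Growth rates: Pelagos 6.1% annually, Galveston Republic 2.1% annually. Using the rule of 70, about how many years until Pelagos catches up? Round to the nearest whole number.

about 18 years

Pelagos gains on Galveston Republic at 6.1% − 2.1% = 4 points a year.
At that relative rate the gap halves every 70/4 ≈ 17.50 years.
A 2× gap closes after 1 halving: 1 × 17.50 ≈ 18 years.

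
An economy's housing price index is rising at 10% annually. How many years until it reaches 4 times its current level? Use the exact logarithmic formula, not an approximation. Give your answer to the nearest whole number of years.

t = ln(4) / ln(1 + 0.1) = 1.3863 / 0.095310 ≈ 14.55.
≈ 15 years.

15 years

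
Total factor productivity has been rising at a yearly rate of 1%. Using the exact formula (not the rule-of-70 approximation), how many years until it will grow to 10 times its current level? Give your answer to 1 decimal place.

t = ln(10) / ln(1 + 0.01) = 2.3026 / 0.009950 ≈ 231.42.

231.4 years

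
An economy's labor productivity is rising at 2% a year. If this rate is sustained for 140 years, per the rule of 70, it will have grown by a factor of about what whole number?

approximately 16 times

70/2 ≈ 35.00 years per doubling.
140 years fits 4 doublings: 2^4 = 16.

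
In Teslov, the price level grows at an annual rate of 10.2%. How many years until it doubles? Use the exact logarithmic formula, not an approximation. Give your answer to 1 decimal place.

t = ln(2) / ln(1 + 0.102) = 0.6931 / 0.097127 ≈ 7.14.

7.1 years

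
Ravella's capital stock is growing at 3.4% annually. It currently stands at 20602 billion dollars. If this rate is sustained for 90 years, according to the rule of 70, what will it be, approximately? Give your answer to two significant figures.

about 430000 billion dollars

It doubles every 70/3.4 ≈ 20.59 years, so 90 years is 4.37 doublings.
2^4.37 ≈ 20.68; 20602 × 20.68 ≈ 430000 billion dollars.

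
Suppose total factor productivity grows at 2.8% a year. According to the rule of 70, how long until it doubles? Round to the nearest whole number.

At 2.8%, doubling takes about 70/2.8 = 25.00 years.

about 25 years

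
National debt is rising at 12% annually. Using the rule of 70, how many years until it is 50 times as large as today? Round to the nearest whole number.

One doubling takes 70/12 = 5.83 years.
Reaching 50× takes log₂(50) ≈ 5.64 doublings.
5.64 × 5.83 ≈ 33 years.

33 years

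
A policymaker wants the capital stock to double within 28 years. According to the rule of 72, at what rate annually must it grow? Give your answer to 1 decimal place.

72 / 28 ≈ 2.57, so about 2.6% annually.

around 2.6%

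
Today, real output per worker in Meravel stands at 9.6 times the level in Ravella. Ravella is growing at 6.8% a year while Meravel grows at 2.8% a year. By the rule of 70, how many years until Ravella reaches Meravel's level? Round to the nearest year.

about 57 years

What matters is the difference: 4 pp.
Rule of 70 on the gap: the ratio halves every 70/4 ≈ 17.50 years.
A 9.6 times gap takes log₂(9.6) ≈ 3.26 halvings to close: 3.26 × 17.50 ≈ 57 years.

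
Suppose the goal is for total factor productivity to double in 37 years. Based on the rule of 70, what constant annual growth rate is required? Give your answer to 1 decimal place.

70 / 37 ≈ 1.89, so about 1.9% a year.

approximately 1.9% a year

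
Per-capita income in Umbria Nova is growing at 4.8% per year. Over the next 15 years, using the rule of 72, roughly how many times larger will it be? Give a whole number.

At 4.8% one doubling takes ≈ 15.00 years; 15 years is 1 of them, so ×2.

2 times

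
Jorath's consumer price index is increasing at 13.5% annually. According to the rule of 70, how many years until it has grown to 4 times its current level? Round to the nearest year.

approximately 10 years

Doubling time ≈ 70/13.5 = 5.19 years.
Getting to 4× needs 2 doublings: 2 × 5.19 ≈ 10 years.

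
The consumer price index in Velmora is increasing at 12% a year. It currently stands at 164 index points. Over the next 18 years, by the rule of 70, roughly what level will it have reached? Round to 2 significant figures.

Doubling time ≈ 70/12 = 5.83 years.
18 years is 18/5.83 ≈ 3.09 doublings, a factor of 2^3.09 ≈ 8.51.
164 × 8.51 ≈ 1400 index points.

approximately 1400 index points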